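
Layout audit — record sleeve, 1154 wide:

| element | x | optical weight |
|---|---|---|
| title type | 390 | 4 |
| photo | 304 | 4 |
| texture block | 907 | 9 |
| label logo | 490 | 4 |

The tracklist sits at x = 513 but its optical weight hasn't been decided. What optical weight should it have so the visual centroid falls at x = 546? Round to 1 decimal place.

Fixed elements: Σw = 4 + 4 + 9 + 4 = 21, Σw·x = 4·390 + 4·304 + 9·907 + 4·490 = 12899.
Balance at x = 546 requires (12899 + w·513) / (21 + w) = 546.
Solving: w = (546·21 − 12899) / (513 − 546) = -1433 / -33 ≈ 43.42.

w ≈ 43.4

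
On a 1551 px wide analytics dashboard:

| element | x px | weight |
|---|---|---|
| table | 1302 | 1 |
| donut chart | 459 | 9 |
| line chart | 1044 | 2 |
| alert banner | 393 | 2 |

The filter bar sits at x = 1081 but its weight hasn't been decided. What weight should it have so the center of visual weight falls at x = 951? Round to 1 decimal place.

w ≈ 38.5

Known weights sum to 1 + 9 + 2 + 2 = 14; their moment is 1·1302 + 9·459 + 2·1044 + 2·393 = 8307.
For the centroid to hit 951: (8307 + w·1081) / (14 + w) = 951.
Rearranging, w·(1081 − 951) = 951·14 − 8307 = 5007, so w ≈ 5007/130 = 38.52.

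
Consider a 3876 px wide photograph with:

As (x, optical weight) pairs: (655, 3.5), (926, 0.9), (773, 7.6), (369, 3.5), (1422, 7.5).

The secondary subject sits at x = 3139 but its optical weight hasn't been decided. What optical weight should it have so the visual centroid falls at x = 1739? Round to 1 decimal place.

w ≈ 13.6

Existing Σw = 23.0 (3.5 + 0.9 + 7.6 + 3.5 + 7.5); existing moment 3.5·655 + 0.9·926 + 7.6·773 + 3.5·369 + 7.5·1422 = 20957.2.
Set Σw·x/Σw = 1739: (20957.2 + 3139w) = 1739·(23.0 + w).
So w = (1739·23.0 − 20957.2)/(3139 − 1739) = 19039.8/1400 ≈ 13.60.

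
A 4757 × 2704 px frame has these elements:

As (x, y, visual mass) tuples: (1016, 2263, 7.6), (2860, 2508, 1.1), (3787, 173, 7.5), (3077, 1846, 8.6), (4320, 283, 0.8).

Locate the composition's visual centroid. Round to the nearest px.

(2703, 1459)

Weights sum to 7.6 + 1.1 + 7.5 + 8.6 + 0.8 = 25.6.
Σw·x = 7.6·1016 + 1.1·2860 + 7.5·3787 + 8.6·3077 + 0.8·4320 = 69188.3, so x̄ = 69188.3/25.6 ≈ 2702.67.
Σw·y = 7.6·2263 + 1.1·2508 + 7.5·173 + 8.6·1846 + 0.8·283 = 37357.1, so ȳ = 37357.1/25.6 ≈ 1459.26.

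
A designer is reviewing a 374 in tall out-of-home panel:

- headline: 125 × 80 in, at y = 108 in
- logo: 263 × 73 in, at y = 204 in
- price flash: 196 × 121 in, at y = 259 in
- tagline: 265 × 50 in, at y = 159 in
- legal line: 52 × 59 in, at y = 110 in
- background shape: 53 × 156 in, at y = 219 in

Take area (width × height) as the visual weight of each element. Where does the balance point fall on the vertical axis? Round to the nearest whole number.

Areas: headline 125·80 = 10000, logo 263·73 = 19199, price flash 196·121 = 23716, tagline 265·50 = 13250, legal line 52·59 = 3068, background shape 53·156 = 8268. Total weight = 77501.
y: (10000·108 + 19199·204 + 23716·259 + 13250·159 + 3068·110 + 8268·219) / 77501 = 15393962 / 77501 ≈ 198.63

y ≈ 199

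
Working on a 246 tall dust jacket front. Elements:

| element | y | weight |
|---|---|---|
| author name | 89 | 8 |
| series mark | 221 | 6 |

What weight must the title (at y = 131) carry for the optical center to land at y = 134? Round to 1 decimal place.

Known weights sum to 8 + 6 = 14; their moment is 8·89 + 6·221 = 2038.
Set Σw·y/Σw = 134: (2038 + 131w) = 134·(14 + w).
So w = (134·14 − 2038)/(131 − 134) = -162/-3 ≈ 54.00.

w ≈ 54.0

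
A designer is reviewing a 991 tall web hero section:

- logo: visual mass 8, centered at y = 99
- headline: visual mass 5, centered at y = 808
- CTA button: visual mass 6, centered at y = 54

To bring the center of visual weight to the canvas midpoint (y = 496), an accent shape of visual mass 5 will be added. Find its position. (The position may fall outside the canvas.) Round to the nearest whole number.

y ≈ 1350

New total weight: (8 + 5 + 6) + 5 = 24.
y: need Σw·y = 24·496 = 11904. Existing = 8·99 + 5·808 + 6·54 = 5156. Remainder 6748 / 5 ≈ 1349.60.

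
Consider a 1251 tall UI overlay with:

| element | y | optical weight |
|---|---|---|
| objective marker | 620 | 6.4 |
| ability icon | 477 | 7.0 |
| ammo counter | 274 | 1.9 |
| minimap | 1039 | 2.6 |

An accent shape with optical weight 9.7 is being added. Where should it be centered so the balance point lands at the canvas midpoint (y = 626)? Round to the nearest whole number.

y ≈ 696

After adding the accent shape, total weight = 6.4 + 7.0 + 1.9 + 2.6 + 9.7 = 27.6.
y: target moment 27.6×626 = 17277.6; current 6.4·620 + 7.0·477 + 1.9·274 + 2.6·1039 = 10529.0; the accent shape supplies 6748.6, so y = 6748.6/9.7 ≈ 695.73.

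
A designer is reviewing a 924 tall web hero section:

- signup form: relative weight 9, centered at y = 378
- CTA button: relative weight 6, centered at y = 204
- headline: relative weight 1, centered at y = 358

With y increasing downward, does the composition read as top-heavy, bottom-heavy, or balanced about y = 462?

top-heavy

Weights sum to 9 + 6 + 1 = 16.
y: (9·378 + 6·204 + 1·358) / 16 = 4984 / 16 ≈ 311.50
311.5 vs midline 462 → top-heavy.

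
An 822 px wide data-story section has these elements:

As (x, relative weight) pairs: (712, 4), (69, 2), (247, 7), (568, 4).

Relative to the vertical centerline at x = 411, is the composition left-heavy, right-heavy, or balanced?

balanced

Σw = 4 + 2 + 7 + 4 = 17.
Σw·x = 4·712 + 2·69 + 7·247 + 4·568 = 6987, so x̄ = 6987/17 ≈ 411.00.
That equals the midline 411 — balanced.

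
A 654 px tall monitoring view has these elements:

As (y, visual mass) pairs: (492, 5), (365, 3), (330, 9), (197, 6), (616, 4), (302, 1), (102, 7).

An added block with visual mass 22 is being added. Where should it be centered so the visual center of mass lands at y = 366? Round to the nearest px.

y ≈ 440

With the added block, Σw becomes 5 + 3 + 9 + 6 + 4 + 1 + 7 + 22 = 57.
Along y: (11187 + 22·y) / 57 = 366 (existing moment 5·492 + 3·365 + 9·330 + 6·197 + 4·616 + 1·302 + 7·102 = 11187) ⇒ y = (20862 − 11187) / 22 ≈ 439.77.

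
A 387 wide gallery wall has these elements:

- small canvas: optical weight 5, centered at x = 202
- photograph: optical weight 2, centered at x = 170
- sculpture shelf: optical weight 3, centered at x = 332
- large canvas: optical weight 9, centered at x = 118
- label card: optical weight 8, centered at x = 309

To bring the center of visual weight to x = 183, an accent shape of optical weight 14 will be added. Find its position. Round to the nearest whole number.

x ≈ 116

New total weight: (5 + 2 + 3 + 9 + 8) + 14 = 41.
x: need Σw·x = 41·183 = 7503. Existing = 5·202 + 2·170 + 3·332 + 9·118 + 8·309 = 5880. Remainder 1623 / 14 ≈ 115.93.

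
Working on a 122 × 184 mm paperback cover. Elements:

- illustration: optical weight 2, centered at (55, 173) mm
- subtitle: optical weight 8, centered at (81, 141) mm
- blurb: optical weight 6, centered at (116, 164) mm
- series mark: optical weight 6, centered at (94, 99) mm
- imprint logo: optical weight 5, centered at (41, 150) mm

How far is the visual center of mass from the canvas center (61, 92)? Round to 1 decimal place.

Σw = 2 + 8 + 6 + 6 + 5 = 27.
Σw·x = 2·55 + 8·81 + 6·116 + 6·94 + 5·41 = 2223, so x̄ = 2223/27 ≈ 82.33.
Σw·y = 2·173 + 8·141 + 6·164 + 6·99 + 5·150 = 3802, so ȳ = 3802/27 ≈ 140.81.
Offset from (61, 92): Δx ≈ 21.33, Δy ≈ 48.81; distance = √(Δx² + Δy²) ≈ 53.27.

≈ 53.3 mm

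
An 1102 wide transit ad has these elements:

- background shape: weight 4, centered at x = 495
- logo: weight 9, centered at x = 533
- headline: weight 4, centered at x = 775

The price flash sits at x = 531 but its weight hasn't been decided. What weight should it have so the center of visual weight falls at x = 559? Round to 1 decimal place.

Known weights sum to 4 + 9 + 4 = 17; their moment is 4·495 + 9·533 + 4·775 = 9877.
Balance at x = 559 requires (9877 + w·531) / (17 + w) = 559.
Rearranging, w·(531 − 559) = 559·17 − 9877 = -374, so w ≈ -374/-28 = 13.36.

w ≈ 13.4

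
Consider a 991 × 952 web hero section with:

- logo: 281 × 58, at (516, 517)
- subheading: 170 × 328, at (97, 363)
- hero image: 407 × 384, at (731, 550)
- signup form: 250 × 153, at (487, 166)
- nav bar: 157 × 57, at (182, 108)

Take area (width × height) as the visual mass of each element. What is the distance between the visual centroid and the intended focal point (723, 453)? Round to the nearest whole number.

≈ 185

Areas: logo 281·58 = 16298, subheading 170·328 = 55760, hero image 407·384 = 156288, signup form 250·153 = 38250, nav bar 157·57 = 8949. Total weight = 275545.
x: (16298·516 + 55760·97 + 156288·731 + 38250·487 + 8949·182) / 275545 = 148321484 / 275545 ≈ 538.28
y: (16298·517 + 55760·363 + 156288·550 + 38250·166 + 8949·108) / 275545 = 121941338 / 275545 ≈ 442.55
Relative to (723, 453): Δ = (-184.72, -10.45); |Δ| = √(-184.72² + -10.45²) ≈ 185.01.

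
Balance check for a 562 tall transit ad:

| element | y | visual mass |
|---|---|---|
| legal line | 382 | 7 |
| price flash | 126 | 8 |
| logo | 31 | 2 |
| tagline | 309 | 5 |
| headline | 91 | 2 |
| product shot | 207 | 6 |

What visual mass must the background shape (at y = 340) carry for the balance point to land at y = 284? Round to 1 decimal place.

Known weights sum to 7 + 8 + 2 + 5 + 2 + 6 = 30; their moment is 7·382 + 8·126 + 2·31 + 5·309 + 2·91 + 6·207 = 6713.
Balance at y = 284 requires (6713 + w·340) / (30 + w) = 284.
So w = (284·30 − 6713)/(340 − 284) = 1807/56 ≈ 32.27.

w ≈ 32.3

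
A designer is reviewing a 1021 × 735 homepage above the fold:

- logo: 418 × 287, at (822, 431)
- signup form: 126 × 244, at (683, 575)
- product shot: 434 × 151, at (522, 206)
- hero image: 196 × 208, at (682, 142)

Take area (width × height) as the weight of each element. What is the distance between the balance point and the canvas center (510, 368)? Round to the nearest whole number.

Areas: logo 418·287 = 119966, signup form 126·244 = 30744, product shot 434·151 = 65534, hero image 196·208 = 40768. Total weight = 257012.
x: (119966·822 + 30744·683 + 65534·522 + 40768·682) / 257012 = 181622728 / 257012 ≈ 706.67
y: (119966·431 + 30744·575 + 65534·206 + 40768·142) / 257012 = 88672206 / 257012 ≈ 345.01
Offset from (510, 368): Δx ≈ 196.67, Δy ≈ -22.99; distance = √(Δx² + Δy²) ≈ 198.01.

≈ 198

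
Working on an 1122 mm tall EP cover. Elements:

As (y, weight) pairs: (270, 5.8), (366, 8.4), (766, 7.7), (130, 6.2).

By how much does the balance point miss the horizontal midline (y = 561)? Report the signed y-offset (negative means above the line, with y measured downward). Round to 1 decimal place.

≈ -157.3 mm

Weights sum to 5.8 + 8.4 + 7.7 + 6.2 = 28.1.
y: (5.8·270 + 8.4·366 + 7.7·766 + 6.2·130) / 28.1 = 11344.6 / 28.1 ≈ 403.72
Against y = 561, that's 403.72 − 561 = -157.28.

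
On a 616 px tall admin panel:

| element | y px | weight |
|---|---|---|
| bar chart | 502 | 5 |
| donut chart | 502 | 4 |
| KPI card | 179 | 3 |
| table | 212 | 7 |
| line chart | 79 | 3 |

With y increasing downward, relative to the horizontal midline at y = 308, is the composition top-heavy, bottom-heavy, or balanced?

Weights sum to 5 + 4 + 3 + 7 + 3 = 22.
y-moment: 5·502 + 4·502 + 3·179 + 7·212 + 3·79 = 6776; centroid 6776/22 ≈ 308.00.
308.00 = 308 exactly: balanced.

balanced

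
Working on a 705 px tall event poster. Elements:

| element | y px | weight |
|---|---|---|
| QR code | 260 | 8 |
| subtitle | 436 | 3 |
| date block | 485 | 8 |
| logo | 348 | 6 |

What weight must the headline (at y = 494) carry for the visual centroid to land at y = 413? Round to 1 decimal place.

w ≈ 12.0

Existing Σw = 25 (8 + 3 + 8 + 6); existing moment 8·260 + 3·436 + 8·485 + 6·348 = 9356.
For the centroid to hit 413: (9356 + w·494) / (25 + w) = 413.
So w = (413·25 − 9356)/(494 − 413) = 969/81 ≈ 11.96.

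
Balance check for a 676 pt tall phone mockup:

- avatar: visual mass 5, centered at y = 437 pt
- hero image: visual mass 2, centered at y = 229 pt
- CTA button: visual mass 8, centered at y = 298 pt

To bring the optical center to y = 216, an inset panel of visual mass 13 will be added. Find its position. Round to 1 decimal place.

After adding the inset panel, total weight = 5 + 2 + 8 + 13 = 28.
Along y: (5027 + 13·y) / 28 = 216 (existing moment 5·437 + 2·229 + 8·298 = 5027) ⇒ y = (6048 − 5027) / 13 ≈ 78.54.

y ≈ 78.5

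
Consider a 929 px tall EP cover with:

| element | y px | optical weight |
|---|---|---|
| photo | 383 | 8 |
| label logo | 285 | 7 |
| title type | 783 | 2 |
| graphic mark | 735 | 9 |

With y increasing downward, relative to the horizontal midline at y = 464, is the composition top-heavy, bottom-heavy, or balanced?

Σw = 8 + 7 + 2 + 9 = 26.
y-moment: 8·383 + 7·285 + 2·783 + 9·735 = 13240; centroid 13240/26 ≈ 509.23.
509.2 vs midline 464 → bottom-heavy.

bottom-heavy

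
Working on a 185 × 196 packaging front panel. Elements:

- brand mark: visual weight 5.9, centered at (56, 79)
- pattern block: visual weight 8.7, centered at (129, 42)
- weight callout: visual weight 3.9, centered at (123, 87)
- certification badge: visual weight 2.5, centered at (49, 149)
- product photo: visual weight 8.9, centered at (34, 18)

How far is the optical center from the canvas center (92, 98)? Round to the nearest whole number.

Σw = 5.9 + 8.7 + 3.9 + 2.5 + 8.9 = 29.9.
x-moment: 5.9·56 + 8.7·129 + 3.9·123 + 2.5·49 + 8.9·34 = 2357.5; centroid 2357.5/29.9 ≈ 78.85.
y-moment: 5.9·79 + 8.7·42 + 3.9·87 + 2.5·149 + 8.9·18 = 1703.5; centroid 1703.5/29.9 ≈ 56.97.
From (92, 98): dx = -13.15, dy = -41.03, so the distance is √(dx²+dy²) ≈ 43.08.

≈ 43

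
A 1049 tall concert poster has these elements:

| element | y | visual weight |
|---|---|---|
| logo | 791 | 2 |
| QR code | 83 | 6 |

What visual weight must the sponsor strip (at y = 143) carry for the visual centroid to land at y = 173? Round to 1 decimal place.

w ≈ 23.2

Known weights sum to 2 + 6 = 8; their moment is 2·791 + 6·83 = 2080.
Set Σw·y/Σw = 173: (2080 + 143w) = 173·(8 + w).
Solving: w = (173·8 − 2080) / (143 − 173) = -696 / -30 ≈ 23.20.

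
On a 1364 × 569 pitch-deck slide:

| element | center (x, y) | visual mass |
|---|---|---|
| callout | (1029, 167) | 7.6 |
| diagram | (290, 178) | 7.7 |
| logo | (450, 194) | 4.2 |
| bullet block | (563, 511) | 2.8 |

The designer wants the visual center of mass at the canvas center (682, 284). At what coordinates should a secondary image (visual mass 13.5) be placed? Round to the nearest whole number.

New total weight: (7.6 + 7.7 + 4.2 + 2.8) + 13.5 = 35.8.
Along x: (13519.8 + 13.5·x) / 35.8 = 682 (existing moment 7.6·1029 + 7.7·290 + 4.2·450 + 2.8·563 = 13519.8) ⇒ x = (24415.6 − 13519.8) / 13.5 ≈ 807.10.
Along y: (4885.4 + 13.5·y) / 35.8 = 284 (existing moment 7.6·167 + 7.7·178 + 4.2·194 + 2.8·511 = 4885.4) ⇒ y = (10167.2 − 4885.4) / 13.5 ≈ 391.24.

(807, 391)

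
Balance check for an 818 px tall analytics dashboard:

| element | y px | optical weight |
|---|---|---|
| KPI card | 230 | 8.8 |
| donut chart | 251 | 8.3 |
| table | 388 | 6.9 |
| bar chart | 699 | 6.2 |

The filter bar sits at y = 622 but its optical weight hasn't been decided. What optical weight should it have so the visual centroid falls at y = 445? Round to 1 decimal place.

w ≈ 13.1

Known weights sum to 8.8 + 8.3 + 6.9 + 6.2 = 30.2; their moment is 8.8·230 + 8.3·251 + 6.9·388 + 6.2·699 = 11118.3.
For the centroid to hit 445: (11118.3 + w·622) / (30.2 + w) = 445.
So w = (445·30.2 − 11118.3)/(622 − 445) = 2320.7/177 ≈ 13.11.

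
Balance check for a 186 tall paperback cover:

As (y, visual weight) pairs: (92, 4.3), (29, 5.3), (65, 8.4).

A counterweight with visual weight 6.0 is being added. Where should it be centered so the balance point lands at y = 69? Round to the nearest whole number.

With the counterweight, Σw becomes 4.3 + 5.3 + 8.4 + 6.0 = 24.0.
y: need Σw·y = 24.0·69 = 1656.0. Existing = 4.3·92 + 5.3·29 + 8.4·65 = 1095.3. Remainder 560.7 / 6.0 ≈ 93.45.

y ≈ 93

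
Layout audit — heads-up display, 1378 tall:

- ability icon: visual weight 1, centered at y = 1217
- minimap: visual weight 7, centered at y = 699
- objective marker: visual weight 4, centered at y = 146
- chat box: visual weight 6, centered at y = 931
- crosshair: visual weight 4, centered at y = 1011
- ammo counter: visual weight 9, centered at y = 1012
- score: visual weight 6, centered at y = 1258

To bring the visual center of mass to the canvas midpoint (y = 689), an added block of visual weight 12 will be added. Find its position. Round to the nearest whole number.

New total weight: (1 + 7 + 4 + 6 + 4 + 9 + 6) + 12 = 49.
y: target moment 49×689 = 33761; current 1·1217 + 7·699 + 4·146 + 6·931 + 4·1011 + 9·1012 + 6·1258 = 32980; the added block supplies 781, so y = 781/12 ≈ 65.08.

y ≈ 65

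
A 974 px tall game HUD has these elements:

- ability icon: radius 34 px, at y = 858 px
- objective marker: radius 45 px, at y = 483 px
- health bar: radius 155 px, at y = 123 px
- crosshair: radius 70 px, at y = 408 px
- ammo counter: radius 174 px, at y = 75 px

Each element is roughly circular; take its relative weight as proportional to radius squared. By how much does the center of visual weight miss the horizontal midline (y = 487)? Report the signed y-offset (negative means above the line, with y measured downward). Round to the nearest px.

≈ -340 px

r² weights: ability icon 34² = 1156, objective marker 45² = 2025, health bar 155² = 24025, crosshair 70² = 4900, ammo counter 174² = 30276. Total = 62382.
y-moment: 1156·858 + 2025·483 + 24025·123 + 4900·408 + 30276·75 = 9194898; centroid 9194898/62382 ≈ 147.40.
Difference: 147.40 − 487 ≈ -339.60.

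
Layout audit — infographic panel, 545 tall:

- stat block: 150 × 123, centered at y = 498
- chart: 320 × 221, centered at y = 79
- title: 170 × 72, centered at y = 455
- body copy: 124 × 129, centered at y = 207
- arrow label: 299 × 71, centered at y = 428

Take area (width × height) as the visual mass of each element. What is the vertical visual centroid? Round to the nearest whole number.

Areas → weights: stat block 150·123 = 18450, chart 320·221 = 70720, title 170·72 = 12240, body copy 124·129 = 15996, arrow label 299·71 = 21229; Σw = 138635.
y: (18450·498 + 70720·79 + 12240·455 + 15996·207 + 21229·428) / 138635 = 32741364 / 138635 ≈ 236.17

y ≈ 236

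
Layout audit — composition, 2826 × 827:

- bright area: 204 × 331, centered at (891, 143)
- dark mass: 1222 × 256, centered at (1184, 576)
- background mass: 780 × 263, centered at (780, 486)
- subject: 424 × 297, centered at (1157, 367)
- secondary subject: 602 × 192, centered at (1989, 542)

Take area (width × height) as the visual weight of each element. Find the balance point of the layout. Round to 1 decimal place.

Areas → weights: bright area 204·331 = 67524, dark mass 1222·256 = 312832, background mass 780·263 = 205140, subject 424·297 = 125928, secondary subject 602·192 = 115584; Σw = 827008.
x-moment: 67524·891 + 312832·1184 + 205140·780 + 125928·1157 + 115584·1989 = 966161444; centroid 966161444/827008 ≈ 1168.26.
y-moment: 67524·143 + 312832·576 + 205140·486 + 125928·367 + 115584·542 = 398407308; centroid 398407308/827008 ≈ 481.75.

(1168.3, 481.7)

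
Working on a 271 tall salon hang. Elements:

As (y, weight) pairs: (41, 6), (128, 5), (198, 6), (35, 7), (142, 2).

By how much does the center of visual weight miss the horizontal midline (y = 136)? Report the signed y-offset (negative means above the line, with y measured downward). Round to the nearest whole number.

≈ -36

Total weight = 6 + 5 + 6 + 7 + 2 = 26.
y-moment: 6·41 + 5·128 + 6·198 + 7·35 + 2·142 = 2603; centroid 2603/26 ≈ 100.12.
Offset from y = 136: 100.12 − 136 ≈ -35.88.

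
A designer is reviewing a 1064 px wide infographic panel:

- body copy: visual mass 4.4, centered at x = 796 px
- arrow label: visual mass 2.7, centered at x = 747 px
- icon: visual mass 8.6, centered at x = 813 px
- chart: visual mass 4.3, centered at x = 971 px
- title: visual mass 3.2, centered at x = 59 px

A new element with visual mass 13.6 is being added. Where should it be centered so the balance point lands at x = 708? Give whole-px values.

New total weight: (4.4 + 2.7 + 8.6 + 4.3 + 3.2) + 13.6 = 36.8.
x: target moment 36.8×708 = 26054.4; current 4.4·796 + 2.7·747 + 8.6·813 + 4.3·971 + 3.2·59 = 16875.2; the new element supplies 9179.2, so x = 9179.2/13.6 ≈ 674.94.

x ≈ 675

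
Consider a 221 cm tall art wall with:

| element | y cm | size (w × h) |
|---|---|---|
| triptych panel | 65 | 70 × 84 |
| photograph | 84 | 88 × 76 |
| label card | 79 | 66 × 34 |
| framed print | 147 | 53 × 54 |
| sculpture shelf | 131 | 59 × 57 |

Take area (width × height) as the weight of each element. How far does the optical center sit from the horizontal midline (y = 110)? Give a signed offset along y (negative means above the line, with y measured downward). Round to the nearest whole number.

Areas → weights: triptych panel 70·84 = 5880, photograph 88·76 = 6688, label card 66·34 = 2244, framed print 53·54 = 2862, sculpture shelf 59·57 = 3363; Σw = 21037.
y-moment: 5880·65 + 6688·84 + 2244·79 + 2862·147 + 3363·131 = 1982535; centroid 1982535/21037 ≈ 94.24.
Difference: 94.24 − 110 ≈ -15.76.

≈ -16 cm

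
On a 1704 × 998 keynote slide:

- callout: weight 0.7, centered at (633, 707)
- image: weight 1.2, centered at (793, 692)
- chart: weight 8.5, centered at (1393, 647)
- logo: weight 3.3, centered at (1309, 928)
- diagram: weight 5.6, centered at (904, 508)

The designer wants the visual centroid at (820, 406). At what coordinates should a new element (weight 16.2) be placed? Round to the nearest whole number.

(401, 104)

New total weight: (0.7 + 1.2 + 8.5 + 3.3 + 5.6) + 16.2 = 35.5.
x: need Σw·x = 35.5·820 = 29110.0. Existing = 0.7·633 + 1.2·793 + 8.5·1393 + 3.3·1309 + 5.6·904 = 22617.3. Remainder 6492.7 / 16.2 ≈ 400.78.
y: need Σw·y = 35.5·406 = 14413.0. Existing = 0.7·707 + 1.2·692 + 8.5·647 + 3.3·928 + 5.6·508 = 12732.0. Remainder 1681.0 / 16.2 ≈ 103.77.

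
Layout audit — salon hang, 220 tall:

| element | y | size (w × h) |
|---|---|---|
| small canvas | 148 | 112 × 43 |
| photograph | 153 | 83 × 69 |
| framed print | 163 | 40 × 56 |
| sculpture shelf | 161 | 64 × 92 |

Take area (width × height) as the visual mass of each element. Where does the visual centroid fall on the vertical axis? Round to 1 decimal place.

Areas → weights: small canvas 112·43 = 4816, photograph 83·69 = 5727, framed print 40·56 = 2240, sculpture shelf 64·92 = 5888; Σw = 18671.
y-moment: 4816·148 + 5727·153 + 2240·163 + 5888·161 = 2902087; centroid 2902087/18671 ≈ 155.43.

y ≈ 155.4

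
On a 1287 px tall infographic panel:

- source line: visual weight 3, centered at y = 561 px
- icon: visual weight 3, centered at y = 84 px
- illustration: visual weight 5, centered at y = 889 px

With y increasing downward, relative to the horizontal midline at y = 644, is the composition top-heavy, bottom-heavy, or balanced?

top-heavy

Σw = 3 + 3 + 5 = 11.
y: (3·561 + 3·84 + 5·889) / 11 = 6380 / 11 ≈ 580.00
580.0 vs midline 644 → top-heavy.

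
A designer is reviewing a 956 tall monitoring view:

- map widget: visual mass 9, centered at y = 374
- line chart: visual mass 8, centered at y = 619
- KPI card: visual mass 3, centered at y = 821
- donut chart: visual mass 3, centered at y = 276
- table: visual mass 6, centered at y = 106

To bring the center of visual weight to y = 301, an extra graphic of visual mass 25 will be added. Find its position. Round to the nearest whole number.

After adding the extra graphic, total weight = 9 + 8 + 3 + 3 + 6 + 25 = 54.
Along y: (12245 + 25·y) / 54 = 301 (existing moment 9·374 + 8·619 + 3·821 + 3·276 + 6·106 = 12245) ⇒ y = (16254 − 12245) / 25 ≈ 160.36.

y ≈ 160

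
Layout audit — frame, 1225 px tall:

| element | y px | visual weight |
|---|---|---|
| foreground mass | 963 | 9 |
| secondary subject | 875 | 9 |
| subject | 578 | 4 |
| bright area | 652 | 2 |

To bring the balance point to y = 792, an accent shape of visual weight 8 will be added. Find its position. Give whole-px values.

New total weight: (9 + 9 + 4 + 2) + 8 = 32.
y: need Σw·y = 32·792 = 25344. Existing = 9·963 + 9·875 + 4·578 + 2·652 = 20158. Remainder 5186 / 8 ≈ 648.25.

y ≈ 648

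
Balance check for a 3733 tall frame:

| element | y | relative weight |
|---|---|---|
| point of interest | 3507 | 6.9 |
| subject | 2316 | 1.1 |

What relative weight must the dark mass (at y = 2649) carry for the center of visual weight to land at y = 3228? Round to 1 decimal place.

Fixed elements: Σw = 6.9 + 1.1 = 8.0, Σw·y = 6.9·3507 + 1.1·2316 = 26745.9.
For the centroid to hit 3228: (26745.9 + w·2649) / (8.0 + w) = 3228.
Rearranging, w·(2649 − 3228) = 3228·8.0 − 26745.9 = -921.9, so w ≈ -921.9/-579 = 1.59.

w ≈ 1.6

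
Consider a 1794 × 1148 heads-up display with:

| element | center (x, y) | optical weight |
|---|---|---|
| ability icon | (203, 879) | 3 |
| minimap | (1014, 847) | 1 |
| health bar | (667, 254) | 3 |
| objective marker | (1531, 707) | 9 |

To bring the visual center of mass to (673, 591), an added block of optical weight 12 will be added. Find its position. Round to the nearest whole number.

(120, 495)

With the added block, Σw becomes 3 + 1 + 3 + 9 + 12 = 28.
x: need Σw·x = 28·673 = 18844. Existing = 3·203 + 1·1014 + 3·667 + 9·1531 = 17403. Remainder 1441 / 12 ≈ 120.08.
y: need Σw·y = 28·591 = 16548. Existing = 3·879 + 1·847 + 3·254 + 9·707 = 10609. Remainder 5939 / 12 ≈ 494.92.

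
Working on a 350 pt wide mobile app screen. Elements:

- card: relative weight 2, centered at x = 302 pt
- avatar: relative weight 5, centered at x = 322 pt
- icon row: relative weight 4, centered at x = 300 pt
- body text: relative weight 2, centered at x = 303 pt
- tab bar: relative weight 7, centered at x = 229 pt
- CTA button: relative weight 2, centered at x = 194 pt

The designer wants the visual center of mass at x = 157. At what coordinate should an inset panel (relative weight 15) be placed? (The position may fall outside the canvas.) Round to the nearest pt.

With the inset panel, Σw becomes 2 + 5 + 4 + 2 + 7 + 2 + 15 = 37.
Along x: (6011 + 15·x) / 37 = 157 (existing moment 2·302 + 5·322 + 4·300 + 2·303 + 7·229 + 2·194 = 6011) ⇒ x = (5809 − 6011) / 15 ≈ -13.47.

x ≈ -13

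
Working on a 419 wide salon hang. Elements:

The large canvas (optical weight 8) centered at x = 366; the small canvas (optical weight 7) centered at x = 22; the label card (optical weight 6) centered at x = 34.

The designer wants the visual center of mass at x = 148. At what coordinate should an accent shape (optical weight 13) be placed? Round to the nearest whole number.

x ≈ 134

After adding the accent shape, total weight = 8 + 7 + 6 + 13 = 34.
x: need Σw·x = 34·148 = 5032. Existing = 8·366 + 7·22 + 6·34 = 3286. Remainder 1746 / 13 ≈ 134.31.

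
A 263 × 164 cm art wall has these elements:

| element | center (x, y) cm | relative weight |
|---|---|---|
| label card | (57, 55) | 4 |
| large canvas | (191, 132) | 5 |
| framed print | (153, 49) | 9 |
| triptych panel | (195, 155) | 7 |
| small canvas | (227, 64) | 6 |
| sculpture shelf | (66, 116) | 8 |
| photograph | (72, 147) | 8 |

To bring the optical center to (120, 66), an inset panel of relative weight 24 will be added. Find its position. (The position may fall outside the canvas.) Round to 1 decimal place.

(88.7, -8.7)

With the inset panel, Σw becomes 4 + 5 + 9 + 7 + 6 + 8 + 8 + 24 = 71.
Along x: (6391 + 24·x) / 71 = 120 (existing moment 4·57 + 5·191 + 9·153 + 7·195 + 6·227 + 8·66 + 8·72 = 6391) ⇒ x = (8520 − 6391) / 24 ≈ 88.71.
Along y: (4894 + 24·y) / 71 = 66 (existing moment 4·55 + 5·132 + 9·49 + 7·155 + 6·64 + 8·116 + 8·147 = 4894) ⇒ y = (4686 − 4894) / 24 ≈ -8.67.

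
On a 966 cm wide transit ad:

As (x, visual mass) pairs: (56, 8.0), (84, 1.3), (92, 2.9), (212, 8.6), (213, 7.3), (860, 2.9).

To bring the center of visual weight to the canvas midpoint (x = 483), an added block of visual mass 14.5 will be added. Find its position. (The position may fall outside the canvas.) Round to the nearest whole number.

x ≈ 1054

After adding the added block, total weight = 8.0 + 1.3 + 2.9 + 8.6 + 7.3 + 2.9 + 14.5 = 45.5.
x: target moment 45.5×483 = 21976.5; current 8.0·56 + 1.3·84 + 2.9·92 + 8.6·212 + 7.3·213 + 2.9·860 = 6696.1; the added block supplies 15280.4, so x = 15280.4/14.5 ≈ 1053.82.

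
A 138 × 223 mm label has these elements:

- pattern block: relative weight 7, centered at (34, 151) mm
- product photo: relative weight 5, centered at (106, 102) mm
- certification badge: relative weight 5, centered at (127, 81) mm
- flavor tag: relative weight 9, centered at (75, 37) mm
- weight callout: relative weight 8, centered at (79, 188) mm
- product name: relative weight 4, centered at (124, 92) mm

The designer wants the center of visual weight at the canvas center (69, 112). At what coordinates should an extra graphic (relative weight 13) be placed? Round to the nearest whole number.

(24, 118)

New total weight: (7 + 5 + 5 + 9 + 8 + 4) + 13 = 51.
x: target moment 51×69 = 3519; current 7·34 + 5·106 + 5·127 + 9·75 + 8·79 + 4·124 = 3206; the extra graphic supplies 313, so x = 313/13 ≈ 24.08.
y: target moment 51×112 = 5712; current 7·151 + 5·102 + 5·81 + 9·37 + 8·188 + 4·92 = 4177; the extra graphic supplies 1535, so y = 1535/13 ≈ 118.08.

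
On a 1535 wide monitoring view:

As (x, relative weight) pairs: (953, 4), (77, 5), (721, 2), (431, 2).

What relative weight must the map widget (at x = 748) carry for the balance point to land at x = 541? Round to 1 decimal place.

Known weights sum to 4 + 5 + 2 + 2 = 13; their moment is 4·953 + 5·77 + 2·721 + 2·431 = 6501.
Set Σw·x/Σw = 541: (6501 + 748w) = 541·(13 + w).
Rearranging, w·(748 − 541) = 541·13 − 6501 = 532, so w ≈ 532/207 = 2.57.

w ≈ 2.6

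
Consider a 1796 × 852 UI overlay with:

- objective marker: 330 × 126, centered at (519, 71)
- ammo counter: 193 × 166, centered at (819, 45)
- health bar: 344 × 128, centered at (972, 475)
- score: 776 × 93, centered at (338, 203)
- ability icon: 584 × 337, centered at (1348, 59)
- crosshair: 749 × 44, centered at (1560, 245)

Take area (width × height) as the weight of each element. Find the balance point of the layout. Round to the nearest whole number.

Areas → weights: objective marker 330·126 = 41580, ammo counter 193·166 = 32038, health bar 344·128 = 44032, score 776·93 = 72168, ability icon 584·337 = 196808, crosshair 749·44 = 32956; Σw = 419582.
x-moment: 41580·519 + 32038·819 + 44032·972 + 72168·338 + 196808·1348 + 32956·1560 = 431719574; centroid 431719574/419582 ≈ 1028.93.
y-moment: 41580·71 + 32038·45 + 44032·475 + 72168·203 + 196808·59 + 32956·245 = 59645086; centroid 59645086/419582 ≈ 142.15.

(1029, 142)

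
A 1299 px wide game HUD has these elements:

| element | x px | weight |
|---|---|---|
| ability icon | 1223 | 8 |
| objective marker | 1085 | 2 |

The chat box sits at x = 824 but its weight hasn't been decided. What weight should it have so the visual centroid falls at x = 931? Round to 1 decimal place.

Known weights sum to 8 + 2 = 10; their moment is 8·1223 + 2·1085 = 11954.
For the centroid to hit 931: (11954 + w·824) / (10 + w) = 931.
Rearranging, w·(824 − 931) = 931·10 − 11954 = -2644, so w ≈ -2644/-107 = 24.71.

w ≈ 24.7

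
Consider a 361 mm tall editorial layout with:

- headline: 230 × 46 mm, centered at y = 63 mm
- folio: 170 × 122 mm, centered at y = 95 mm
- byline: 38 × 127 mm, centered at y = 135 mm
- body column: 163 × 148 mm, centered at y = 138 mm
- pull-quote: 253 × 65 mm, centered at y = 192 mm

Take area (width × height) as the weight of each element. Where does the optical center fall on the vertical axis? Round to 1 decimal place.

y ≈ 127.4

Taking area as weight: headline 230·46 = 10580, folio 170·122 = 20740, byline 38·127 = 4826, body column 163·148 = 24124, pull-quote 253·65 = 16445. Sum 76715.
y-moment: 10580·63 + 20740·95 + 4826·135 + 24124·138 + 16445·192 = 9774902; centroid 9774902/76715 ≈ 127.42.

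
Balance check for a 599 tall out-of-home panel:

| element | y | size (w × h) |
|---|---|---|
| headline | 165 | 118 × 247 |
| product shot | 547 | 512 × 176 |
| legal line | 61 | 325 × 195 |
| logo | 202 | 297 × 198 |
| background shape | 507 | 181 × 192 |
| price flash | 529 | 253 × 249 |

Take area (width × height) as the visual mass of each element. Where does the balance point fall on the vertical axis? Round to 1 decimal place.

y ≈ 356.1

Taking area as weight: headline 118·247 = 29146, product shot 512·176 = 90112, legal line 325·195 = 63375, logo 297·198 = 58806, background shape 181·192 = 34752, price flash 253·249 = 62997. Sum 339188.
Σw·y = 29146·165 + 90112·547 + 63375·61 + 58806·202 + 34752·507 + 62997·529 = 120789718, so ȳ = 120789718/339188 ≈ 356.11.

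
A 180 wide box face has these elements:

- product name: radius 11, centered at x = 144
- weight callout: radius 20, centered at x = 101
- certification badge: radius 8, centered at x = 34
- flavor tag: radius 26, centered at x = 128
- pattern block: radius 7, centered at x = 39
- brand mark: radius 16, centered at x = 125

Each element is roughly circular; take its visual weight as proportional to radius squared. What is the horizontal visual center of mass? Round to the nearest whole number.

Weights ∝ r²: product name 11² = 121, weight callout 20² = 400, certification badge 8² = 64, flavor tag 26² = 676, pattern block 7² = 49, brand mark 16² = 256; Σw = 1566.
x-moment: 121·144 + 400·101 + 64·34 + 676·128 + 49·39 + 256·125 = 180439; centroid 180439/1566 ≈ 115.22.

x ≈ 115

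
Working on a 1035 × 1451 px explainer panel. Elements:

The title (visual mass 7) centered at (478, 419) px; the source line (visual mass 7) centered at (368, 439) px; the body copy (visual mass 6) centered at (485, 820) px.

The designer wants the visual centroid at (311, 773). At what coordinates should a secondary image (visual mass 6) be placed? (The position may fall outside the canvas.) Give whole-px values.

New total weight: (7 + 7 + 6) + 6 = 26.
x: target moment 26×311 = 8086; current 7·478 + 7·368 + 6·485 = 8832; the secondary image supplies -746, so x = -746/6 ≈ -124.33.
y: target moment 26×773 = 20098; current 7·419 + 7·439 + 6·820 = 10926; the secondary image supplies 9172, so y = 9172/6 ≈ 1528.67.

(-124, 1529)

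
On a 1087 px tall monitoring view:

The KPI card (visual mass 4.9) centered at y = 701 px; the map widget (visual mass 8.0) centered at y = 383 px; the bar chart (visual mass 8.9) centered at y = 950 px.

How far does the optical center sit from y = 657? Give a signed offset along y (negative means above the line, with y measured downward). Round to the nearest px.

≈ 29 px

Σw = 4.9 + 8.0 + 8.9 = 21.8.
y: (4.9·701 + 8.0·383 + 8.9·950) / 21.8 = 14953.9 / 21.8 ≈ 685.96
Difference: 685.96 − 657 ≈ 28.96.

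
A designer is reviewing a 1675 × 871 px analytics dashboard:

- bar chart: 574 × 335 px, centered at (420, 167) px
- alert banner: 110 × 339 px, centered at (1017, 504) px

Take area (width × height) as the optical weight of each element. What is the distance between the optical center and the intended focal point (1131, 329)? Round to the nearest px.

≈ 623 px

Taking area as weight: bar chart 574·335 = 192290, alert banner 110·339 = 37290. Sum 229580.
x: (192290·420 + 37290·1017) / 229580 = 118685730 / 229580 ≈ 516.97
y: (192290·167 + 37290·504) / 229580 = 50906590 / 229580 ≈ 221.74
From (1131, 329): dx = -614.03, dy = -107.26, so the distance is √(dx²+dy²) ≈ 623.33.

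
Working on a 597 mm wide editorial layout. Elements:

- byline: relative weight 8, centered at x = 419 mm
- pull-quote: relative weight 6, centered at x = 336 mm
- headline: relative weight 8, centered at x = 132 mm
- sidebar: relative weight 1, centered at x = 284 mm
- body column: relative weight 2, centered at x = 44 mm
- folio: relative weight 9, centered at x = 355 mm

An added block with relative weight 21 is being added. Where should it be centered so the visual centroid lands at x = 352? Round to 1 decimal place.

x ≈ 446.1

With the added block, Σw becomes 8 + 6 + 8 + 1 + 2 + 9 + 21 = 55.
Along x: (9991 + 21·x) / 55 = 352 (existing moment 8·419 + 6·336 + 8·132 + 1·284 + 2·44 + 9·355 = 9991) ⇒ x = (19360 − 9991) / 21 ≈ 446.14.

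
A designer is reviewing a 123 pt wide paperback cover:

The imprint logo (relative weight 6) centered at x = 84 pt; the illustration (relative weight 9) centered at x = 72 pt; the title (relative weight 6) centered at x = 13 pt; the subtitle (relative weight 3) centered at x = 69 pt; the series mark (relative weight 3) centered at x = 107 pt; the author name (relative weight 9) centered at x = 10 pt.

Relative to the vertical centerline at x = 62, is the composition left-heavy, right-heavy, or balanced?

left-heavy

Total weight = 6 + 9 + 6 + 3 + 3 + 9 = 36.
Σw·x = 6·84 + 9·72 + 6·13 + 3·69 + 3·107 + 9·10 = 1848, so x̄ = 1848/36 ≈ 51.33.
51.3 vs midline 62 → left-heavy.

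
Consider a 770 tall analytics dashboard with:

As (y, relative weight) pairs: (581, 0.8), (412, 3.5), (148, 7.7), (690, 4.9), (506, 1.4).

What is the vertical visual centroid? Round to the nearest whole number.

Total weight = 0.8 + 3.5 + 7.7 + 4.9 + 1.4 = 18.3.
y: (0.8·581 + 3.5·412 + 7.7·148 + 4.9·690 + 1.4·506) / 18.3 = 7135.8 / 18.3 ≈ 389.93

y ≈ 390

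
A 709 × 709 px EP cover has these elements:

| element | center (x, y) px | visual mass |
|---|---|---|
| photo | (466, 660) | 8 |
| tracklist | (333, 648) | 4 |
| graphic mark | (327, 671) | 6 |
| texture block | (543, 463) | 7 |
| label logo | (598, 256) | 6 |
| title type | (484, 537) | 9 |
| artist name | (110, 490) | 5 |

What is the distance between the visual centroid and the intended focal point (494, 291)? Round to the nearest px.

Σw = 8 + 4 + 6 + 7 + 6 + 9 + 5 = 45.
x: moment 19317 / weight 45 ≈ 429.27
Σw·y = 23958; ȳ = 23958/45 ≈ 532.40.
Relative to (494, 291): Δ = (-64.73, 241.40); |Δ| = √(-64.73² + 241.40²) ≈ 249.93.

≈ 250 px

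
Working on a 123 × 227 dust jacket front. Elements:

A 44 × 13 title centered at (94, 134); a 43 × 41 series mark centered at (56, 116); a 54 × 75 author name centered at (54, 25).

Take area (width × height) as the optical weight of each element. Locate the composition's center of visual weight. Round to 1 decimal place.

(58.1, 59.9)

Areas: title 44·13 = 572, series mark 43·41 = 1763, author name 54·75 = 4050. Total weight = 6385.
Σw·x = 572·94 + 1763·56 + 4050·54 = 371196, so x̄ = 371196/6385 ≈ 58.14.
Σw·y = 572·134 + 1763·116 + 4050·25 = 382406, so ȳ = 382406/6385 ≈ 59.89.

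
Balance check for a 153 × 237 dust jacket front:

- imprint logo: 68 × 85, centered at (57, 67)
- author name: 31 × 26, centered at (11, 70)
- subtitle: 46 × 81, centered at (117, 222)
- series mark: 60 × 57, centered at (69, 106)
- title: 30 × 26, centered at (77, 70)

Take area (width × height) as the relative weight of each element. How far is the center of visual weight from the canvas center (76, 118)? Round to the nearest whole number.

Areas: imprint logo 68·85 = 5780, author name 31·26 = 806, subtitle 46·81 = 3726, series mark 60·57 = 3420, title 30·26 = 780. Total weight = 14512.
x-moment: 5780·57 + 806·11 + 3726·117 + 3420·69 + 780·77 = 1070308; centroid 1070308/14512 ≈ 73.75.
y-moment: 5780·67 + 806·70 + 3726·222 + 3420·106 + 780·70 = 1687972; centroid 1687972/14512 ≈ 116.32.
From (76, 118): dx = -2.25, dy = -1.68, so the distance is √(dx²+dy²) ≈ 2.81.

≈ 3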